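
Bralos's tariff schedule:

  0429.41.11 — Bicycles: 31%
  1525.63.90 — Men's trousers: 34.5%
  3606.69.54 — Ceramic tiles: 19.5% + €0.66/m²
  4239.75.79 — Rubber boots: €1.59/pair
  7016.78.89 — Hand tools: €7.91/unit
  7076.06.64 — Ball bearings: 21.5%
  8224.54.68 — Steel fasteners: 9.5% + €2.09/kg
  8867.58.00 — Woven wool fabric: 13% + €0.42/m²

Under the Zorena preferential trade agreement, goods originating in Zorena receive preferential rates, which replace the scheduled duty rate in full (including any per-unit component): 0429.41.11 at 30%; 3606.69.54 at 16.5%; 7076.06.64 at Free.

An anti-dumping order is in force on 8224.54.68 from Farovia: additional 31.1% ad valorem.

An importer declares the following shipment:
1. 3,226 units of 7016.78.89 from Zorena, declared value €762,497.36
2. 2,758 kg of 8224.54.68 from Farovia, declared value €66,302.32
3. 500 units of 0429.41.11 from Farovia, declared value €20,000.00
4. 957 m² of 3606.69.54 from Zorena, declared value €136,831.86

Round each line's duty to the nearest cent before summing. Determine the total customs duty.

Line 1 (7016.78.89, Zorena, 3,226 units, €762,497.36):
Base rate for 7016.78.89 is €7.91/unit.
Origin Zorena is the FTA partner but 7016.78.89 is not on the preference list; base rate stands.
Duty = 3,226 × €7.91 = €25,517.66.
Line 2 (8224.54.68, Farovia, 2,758 kg, €66,302.32):
Base rate for 8224.54.68 is 9.5% + €2.09/kg.
Additional duty on 8224.54.68 from Farovia: +31.1%. Applied ad valorem rate: 9.5% + 31.1% = 40.6%.
Duty = €66,302.32 × 40.6% + 2,758 × €2.09 = €32,682.96.
Line 3 (0429.41.11, Farovia, 500 units, €20,000.00):
Base rate for 0429.41.11 is 31%.
0429.41.11 has an FTA preferential rate, but origin Farovia is not Zorena; base rate stands.
Duty = €20,000.00 × 31% = €6,200.00.
Line 4 (3606.69.54, Zorena, 957 m², €136,831.86):
Base rate for 3606.69.54 is 19.5% + €0.66/m².
Origin Zorena qualifies under the Bralos–Zorena agreement and 3606.69.54 is covered: preferential rate 16.5% applies instead.
Duty = €136,831.86 × 16.5% = €22,577.26.
Total = €25,517.66 + €32,682.96 + €6,200.00 + €22,577.26 = €86,977.88.

€86,977.88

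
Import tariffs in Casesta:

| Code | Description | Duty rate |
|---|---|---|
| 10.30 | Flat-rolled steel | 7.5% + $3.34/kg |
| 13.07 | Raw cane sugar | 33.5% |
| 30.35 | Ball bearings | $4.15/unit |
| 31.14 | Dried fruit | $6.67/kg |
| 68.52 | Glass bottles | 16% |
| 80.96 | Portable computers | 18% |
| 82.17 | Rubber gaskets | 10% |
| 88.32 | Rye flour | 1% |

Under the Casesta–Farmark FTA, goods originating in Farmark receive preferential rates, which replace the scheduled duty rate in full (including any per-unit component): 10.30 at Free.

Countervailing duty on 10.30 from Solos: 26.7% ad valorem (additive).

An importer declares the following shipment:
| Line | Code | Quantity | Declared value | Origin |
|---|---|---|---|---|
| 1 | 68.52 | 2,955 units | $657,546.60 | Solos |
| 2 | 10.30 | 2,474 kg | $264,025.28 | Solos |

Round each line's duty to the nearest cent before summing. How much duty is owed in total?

$203,767.27

Line 1 (68.52, Solos, 2,955 units, $657,546.60):
Base rate for 68.52 is 16%.
Duty = $657,546.60 × 16% = $105,207.46.
Line 2 (10.30, Solos, 2,474 kg, $264,025.28):
Base rate for 10.30 is 7.5% + $3.34/kg.
10.30 has an FTA preferential rate, but origin Solos is not Farmark; base rate stands.
Additional duty on 10.30 from Solos: +26.7%. Applied ad valorem rate: 7.5% + 26.7% = 34.2%.
Duty = $264,025.28 × 34.2% + 2,474 × $3.34 = $98,559.81.
Total = $105,207.46 + $98,559.81 = $203,767.27.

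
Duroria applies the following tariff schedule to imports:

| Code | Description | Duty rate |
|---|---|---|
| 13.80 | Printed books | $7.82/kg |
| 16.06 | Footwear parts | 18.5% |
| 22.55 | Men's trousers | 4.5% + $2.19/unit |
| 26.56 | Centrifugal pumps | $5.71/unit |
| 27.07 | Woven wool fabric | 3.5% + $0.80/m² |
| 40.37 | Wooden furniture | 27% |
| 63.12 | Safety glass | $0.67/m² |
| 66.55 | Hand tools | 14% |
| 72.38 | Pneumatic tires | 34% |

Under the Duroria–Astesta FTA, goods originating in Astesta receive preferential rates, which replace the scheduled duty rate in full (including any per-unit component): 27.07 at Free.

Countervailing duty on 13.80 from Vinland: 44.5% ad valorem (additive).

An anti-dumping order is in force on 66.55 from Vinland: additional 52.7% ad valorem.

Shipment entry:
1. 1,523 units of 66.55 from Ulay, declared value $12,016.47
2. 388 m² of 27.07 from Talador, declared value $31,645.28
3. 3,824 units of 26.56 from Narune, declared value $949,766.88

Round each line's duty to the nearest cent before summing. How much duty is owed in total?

Line 1 (66.55, Ulay, 1,523 units, $12,016.47):
Base rate for 66.55 is 14%.
The additional-duty order on 66.55 targets Vinland, not Ulay; it does not apply.
Duty = $12,016.47 × 14% = $1,682.31.
Line 2 (27.07, Talador, 388 m², $31,645.28):
Base rate for 27.07 is 3.5% + $0.80/m².
27.07 has an FTA preferential rate, but origin Talador is not Astesta; base rate stands.
Duty = $31,645.28 × 3.5% + 388 × $0.80 = $1,417.98.
Line 3 (26.56, Narune, 3,824 units, $949,766.88):
Base rate for 26.56 is $5.71/unit.
Duty = 3,824 × $5.71 = $21,835.04.
Total = $1,682.31 + $1,417.98 + $21,835.04 = $24,935.33.

$24,935.33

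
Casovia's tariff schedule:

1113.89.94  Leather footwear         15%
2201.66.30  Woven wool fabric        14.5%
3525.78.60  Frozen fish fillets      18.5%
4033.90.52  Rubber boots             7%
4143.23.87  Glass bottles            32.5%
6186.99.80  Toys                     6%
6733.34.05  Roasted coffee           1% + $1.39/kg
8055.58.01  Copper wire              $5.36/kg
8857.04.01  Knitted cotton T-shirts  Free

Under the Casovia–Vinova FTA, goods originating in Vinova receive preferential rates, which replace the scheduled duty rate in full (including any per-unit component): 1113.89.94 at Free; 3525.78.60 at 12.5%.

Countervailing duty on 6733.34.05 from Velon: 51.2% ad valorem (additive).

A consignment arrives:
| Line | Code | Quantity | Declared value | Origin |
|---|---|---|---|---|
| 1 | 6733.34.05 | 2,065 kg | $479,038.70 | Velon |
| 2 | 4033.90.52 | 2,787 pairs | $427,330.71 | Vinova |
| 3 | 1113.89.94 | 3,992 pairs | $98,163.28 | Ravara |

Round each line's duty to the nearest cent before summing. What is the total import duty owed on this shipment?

$297,566.19

Line 1 (6733.34.05, Velon, 2,065 kg, $479,038.70):
Base rate for 6733.34.05 is 1% + $1.39/kg.
Additional duty on 6733.34.05 from Velon: +51.2%. Applied ad valorem rate: 1% + 51.2% = 52.2%.
Duty = $479,038.70 × 52.2% + 2,065 × $1.39 = $252,928.55.
Line 2 (4033.90.52, Vinova, 2,787 pairs, $427,330.71):
Base rate for 4033.90.52 is 7%.
Origin Vinova is the FTA partner but 4033.90.52 is not on the preference list; base rate stands.
Duty = $427,330.71 × 7% = $29,913.15.
Line 3 (1113.89.94, Ravara, 3,992 pairs, $98,163.28):
Base rate for 1113.89.94 is 15%.
1113.89.94 has an FTA preferential rate, but origin Ravara is not Vinova; base rate stands.
Duty = $98,163.28 × 15% = $14,724.49.
Total = $252,928.55 + $29,913.15 + $14,724.49 = $297,566.19.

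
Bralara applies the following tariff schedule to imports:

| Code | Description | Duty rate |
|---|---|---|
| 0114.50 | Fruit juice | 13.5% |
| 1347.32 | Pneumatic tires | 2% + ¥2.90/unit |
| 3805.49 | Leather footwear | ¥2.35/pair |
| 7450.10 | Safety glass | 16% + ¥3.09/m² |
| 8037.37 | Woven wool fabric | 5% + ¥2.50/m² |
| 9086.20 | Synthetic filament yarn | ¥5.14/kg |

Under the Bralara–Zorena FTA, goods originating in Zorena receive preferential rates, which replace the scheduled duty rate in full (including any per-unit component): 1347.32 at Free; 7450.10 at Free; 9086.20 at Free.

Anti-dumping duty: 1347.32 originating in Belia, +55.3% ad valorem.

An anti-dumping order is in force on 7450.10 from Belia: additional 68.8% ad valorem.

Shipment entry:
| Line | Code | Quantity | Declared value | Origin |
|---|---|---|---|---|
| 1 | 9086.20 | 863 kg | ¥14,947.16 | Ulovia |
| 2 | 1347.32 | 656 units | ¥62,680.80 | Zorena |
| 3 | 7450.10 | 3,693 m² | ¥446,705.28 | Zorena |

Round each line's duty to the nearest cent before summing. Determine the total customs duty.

Line 1 (9086.20, Ulovia, 863 kg, ¥14,947.16):
Base rate for 9086.20 is ¥5.14/kg.
9086.20 has an FTA preferential rate, but origin Ulovia is not Zorena; base rate stands.
Duty = 863 × ¥5.14 = ¥4,435.82.
Line 2 (1347.32, Zorena, 656 units, ¥62,680.80):
Base rate for 1347.32 is 2% + ¥2.90/unit.
Origin Zorena qualifies under the Bralara–Zorena agreement and 1347.32 is covered: preferential rate Free applies instead.
The additional-duty order on 1347.32 targets Belia, not Zorena; it does not apply.
Duty = ¥62,680.80 × 0% = ¥0.00.
Line 3 (7450.10, Zorena, 3,693 m², ¥446,705.28):
Base rate for 7450.10 is 16% + ¥3.09/m².
Origin Zorena qualifies under the Bralara–Zorena agreement and 7450.10 is covered: preferential rate Free applies instead.
The additional-duty order on 7450.10 targets Belia, not Zorena; it does not apply.
Duty = ¥446,705.28 × 0% = ¥0.00.
Total = ¥4,435.82 + ¥0.00 + ¥0.00 = ¥4,435.82.

¥4,435.82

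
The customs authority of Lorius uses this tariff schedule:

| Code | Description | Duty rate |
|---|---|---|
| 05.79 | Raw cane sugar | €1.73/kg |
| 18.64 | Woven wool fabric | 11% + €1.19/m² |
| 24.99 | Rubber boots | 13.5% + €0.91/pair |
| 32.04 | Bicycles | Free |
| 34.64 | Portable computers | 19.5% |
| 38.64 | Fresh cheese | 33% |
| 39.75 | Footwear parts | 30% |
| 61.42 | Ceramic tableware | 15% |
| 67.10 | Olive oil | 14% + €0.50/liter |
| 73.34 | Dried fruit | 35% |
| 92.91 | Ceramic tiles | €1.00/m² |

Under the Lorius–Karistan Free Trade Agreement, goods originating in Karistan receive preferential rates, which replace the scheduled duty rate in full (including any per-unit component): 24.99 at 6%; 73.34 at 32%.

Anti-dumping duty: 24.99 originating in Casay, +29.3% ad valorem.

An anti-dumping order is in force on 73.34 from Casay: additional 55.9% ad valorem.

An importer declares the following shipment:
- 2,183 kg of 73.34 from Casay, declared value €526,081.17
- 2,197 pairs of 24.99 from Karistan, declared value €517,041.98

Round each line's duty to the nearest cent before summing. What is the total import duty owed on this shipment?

Line 1 (73.34, Casay, 2,183 kg, €526,081.17):
Base rate for 73.34 is 35%.
73.34 has an FTA preferential rate, but origin Casay is not Karistan; base rate stands.
Additional duty on 73.34 from Casay: +55.9%. Applied ad valorem rate: 35% + 55.9% = 90.9%.
Duty = €526,081.17 × 90.9% = €478,207.78.
Line 2 (24.99, Karistan, 2,197 pairs, €517,041.98):
Base rate for 24.99 is 13.5% + €0.91/pair.
Origin Karistan qualifies under the Lorius–Karistan agreement and 24.99 is covered: preferential rate 6% applies instead.
The additional-duty order on 24.99 targets Casay, not Karistan; it does not apply.
Duty = €517,041.98 × 6% = €31,022.52.
Total = €478,207.78 + €31,022.52 = €509,230.30.

€509,230.30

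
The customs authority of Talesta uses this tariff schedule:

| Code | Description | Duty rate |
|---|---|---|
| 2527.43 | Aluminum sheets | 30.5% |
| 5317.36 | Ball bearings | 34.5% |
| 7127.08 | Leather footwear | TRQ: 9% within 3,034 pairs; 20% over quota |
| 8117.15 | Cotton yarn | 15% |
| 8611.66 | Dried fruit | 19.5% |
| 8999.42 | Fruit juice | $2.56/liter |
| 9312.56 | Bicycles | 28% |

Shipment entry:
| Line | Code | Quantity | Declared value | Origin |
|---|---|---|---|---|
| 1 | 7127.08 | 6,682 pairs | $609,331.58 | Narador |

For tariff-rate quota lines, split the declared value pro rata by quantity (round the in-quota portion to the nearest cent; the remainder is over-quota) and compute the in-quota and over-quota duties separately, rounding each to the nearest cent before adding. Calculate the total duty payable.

Line 1 (7127.08, Narador, 6,682 pairs, $609,331.58):
Code 7127.08 is under a tariff-rate quota (threshold 3,034 pairs). In-quota: 3,034 pairs at 9%; over-quota: 3,648 pairs at 20%.
Pro-rata value split: in-quota = $609,331.58 × 3,034/6,682 = $276,670.46; over-quota = $609,331.58 − $276,670.46 = $332,661.12.
In-quota duty = $276,670.46 × 9% = $24,900.34. Over-quota duty = $332,661.12 × 20% = $66,532.22.
Line duty = $24,900.34 + $66,532.22 = $91,432.56.

$91,432.56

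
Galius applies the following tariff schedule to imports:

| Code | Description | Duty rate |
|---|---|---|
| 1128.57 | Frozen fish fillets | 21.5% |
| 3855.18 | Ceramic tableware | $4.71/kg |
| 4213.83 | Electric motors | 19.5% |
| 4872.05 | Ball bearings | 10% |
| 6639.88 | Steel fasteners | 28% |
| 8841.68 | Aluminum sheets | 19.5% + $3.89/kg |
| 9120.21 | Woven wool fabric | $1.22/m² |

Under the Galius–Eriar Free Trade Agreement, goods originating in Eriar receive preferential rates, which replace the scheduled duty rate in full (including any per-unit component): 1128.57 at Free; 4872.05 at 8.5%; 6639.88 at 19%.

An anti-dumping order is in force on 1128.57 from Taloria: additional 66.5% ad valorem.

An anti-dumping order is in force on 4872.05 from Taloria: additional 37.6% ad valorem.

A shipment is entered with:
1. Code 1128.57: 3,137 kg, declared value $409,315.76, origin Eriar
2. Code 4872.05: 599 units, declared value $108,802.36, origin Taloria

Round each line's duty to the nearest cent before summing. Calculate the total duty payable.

$51,789.92

Line 1 (1128.57, Eriar, 3,137 kg, $409,315.76):
Base rate for 1128.57 is 21.5%.
Origin Eriar qualifies under the Galius–Eriar agreement and 1128.57 is covered: preferential rate Free applies instead.
The additional-duty order on 1128.57 targets Taloria, not Eriar; it does not apply.
Duty = $409,315.76 × 0% = $0.00.
Line 2 (4872.05, Taloria, 599 units, $108,802.36):
Base rate for 4872.05 is 10%.
4872.05 has an FTA preferential rate, but origin Taloria is not Eriar; base rate stands.
Additional duty on 4872.05 from Taloria: +37.6%. Applied ad valorem rate: 10% + 37.6% = 47.6%.
Duty = $108,802.36 × 47.6% = $51,789.92.
Total = $0.00 + $51,789.92 = $51,789.92.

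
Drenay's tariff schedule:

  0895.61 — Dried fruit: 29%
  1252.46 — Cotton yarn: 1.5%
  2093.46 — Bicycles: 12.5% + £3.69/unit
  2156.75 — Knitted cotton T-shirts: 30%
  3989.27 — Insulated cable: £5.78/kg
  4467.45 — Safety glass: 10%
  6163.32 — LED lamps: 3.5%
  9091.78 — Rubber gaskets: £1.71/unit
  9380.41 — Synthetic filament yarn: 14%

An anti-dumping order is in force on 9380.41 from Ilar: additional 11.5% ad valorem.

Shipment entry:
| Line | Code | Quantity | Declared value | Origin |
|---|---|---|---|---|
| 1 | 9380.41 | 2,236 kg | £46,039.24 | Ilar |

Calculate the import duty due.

£11,740.01

Line 1 (9380.41, Ilar, 2,236 kg, £46,039.24):
Base rate for 9380.41 is 14%.
Additional duty on 9380.41 from Ilar: +11.5%. Applied ad valorem rate: 14% + 11.5% = 25.5%.
Duty = £46,039.24 × 25.5% = £11,740.01.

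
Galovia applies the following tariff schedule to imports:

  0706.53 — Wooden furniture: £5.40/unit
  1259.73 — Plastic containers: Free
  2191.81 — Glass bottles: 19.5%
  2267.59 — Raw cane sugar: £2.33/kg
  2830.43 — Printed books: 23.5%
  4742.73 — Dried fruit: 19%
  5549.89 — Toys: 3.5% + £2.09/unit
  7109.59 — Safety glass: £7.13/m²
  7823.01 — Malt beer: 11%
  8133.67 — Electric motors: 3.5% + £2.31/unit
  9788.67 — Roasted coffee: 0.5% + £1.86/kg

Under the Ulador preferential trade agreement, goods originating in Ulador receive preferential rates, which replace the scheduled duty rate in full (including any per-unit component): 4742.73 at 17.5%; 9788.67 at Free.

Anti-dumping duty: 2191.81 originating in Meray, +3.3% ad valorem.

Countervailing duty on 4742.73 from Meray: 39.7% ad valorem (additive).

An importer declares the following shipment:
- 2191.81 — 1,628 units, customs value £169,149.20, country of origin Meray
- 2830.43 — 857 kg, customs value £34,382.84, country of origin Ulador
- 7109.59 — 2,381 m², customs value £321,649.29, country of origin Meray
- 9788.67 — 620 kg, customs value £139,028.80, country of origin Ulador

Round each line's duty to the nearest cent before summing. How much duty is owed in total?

Line 1 (2191.81, Meray, 1,628 units, £169,149.20):
Base rate for 2191.81 is 19.5%.
Additional duty on 2191.81 from Meray: +3.3%. Applied ad valorem rate: 19.5% + 3.3% = 22.8%.
Duty = £169,149.20 × 22.8% = £38,566.02.
Line 2 (2830.43, Ulador, 857 kg, £34,382.84):
Base rate for 2830.43 is 23.5%.
Origin Ulador is the FTA partner but 2830.43 is not on the preference list; base rate stands.
Duty = £34,382.84 × 23.5% = £8,079.97.
Line 3 (7109.59, Meray, 2,381 m², £321,649.29):
Base rate for 7109.59 is £7.13/m².
Duty = 2,381 × £7.13 = £16,976.53.
Line 4 (9788.67, Ulador, 620 kg, £139,028.80):
Base rate for 9788.67 is 0.5% + £1.86/kg.
Origin Ulador qualifies under the Galovia–Ulador agreement and 9788.67 is covered: preferential rate Free applies instead.
Duty = £139,028.80 × 0% = £0.00.
Total = £38,566.02 + £8,079.97 + £16,976.53 + £0.00 = £63,622.52.

£63,622.52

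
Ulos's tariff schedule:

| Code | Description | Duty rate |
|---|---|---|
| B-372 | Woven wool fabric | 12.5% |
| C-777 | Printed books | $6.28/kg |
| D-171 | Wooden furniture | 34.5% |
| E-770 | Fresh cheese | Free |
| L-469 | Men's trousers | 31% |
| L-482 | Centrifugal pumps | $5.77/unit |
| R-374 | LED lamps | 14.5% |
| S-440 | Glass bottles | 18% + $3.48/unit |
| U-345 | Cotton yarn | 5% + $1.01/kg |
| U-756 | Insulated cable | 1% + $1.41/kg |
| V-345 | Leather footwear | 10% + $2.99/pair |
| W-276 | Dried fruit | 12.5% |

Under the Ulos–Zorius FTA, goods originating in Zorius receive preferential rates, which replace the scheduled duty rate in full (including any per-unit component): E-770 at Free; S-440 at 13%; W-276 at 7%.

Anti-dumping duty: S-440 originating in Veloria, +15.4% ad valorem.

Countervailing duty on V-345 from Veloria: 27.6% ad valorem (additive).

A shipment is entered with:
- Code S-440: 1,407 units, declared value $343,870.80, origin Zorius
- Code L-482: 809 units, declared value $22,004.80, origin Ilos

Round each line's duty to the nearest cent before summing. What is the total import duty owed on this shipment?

$49,371.13

Line 1 (S-440, Zorius, 1,407 units, $343,870.80):
Base rate for S-440 is 18% + $3.48/unit.
Origin Zorius qualifies under the Ulos–Zorius agreement and S-440 is covered: preferential rate 13% applies instead.
The additional-duty order on S-440 targets Veloria, not Zorius; it does not apply.
Duty = $343,870.80 × 13% = $44,703.20.
Line 2 (L-482, Ilos, 809 units, $22,004.80):
Base rate for L-482 is $5.77/unit.
Duty = 809 × $5.77 = $4,667.93.
Total = $44,703.20 + $4,667.93 = $49,371.13.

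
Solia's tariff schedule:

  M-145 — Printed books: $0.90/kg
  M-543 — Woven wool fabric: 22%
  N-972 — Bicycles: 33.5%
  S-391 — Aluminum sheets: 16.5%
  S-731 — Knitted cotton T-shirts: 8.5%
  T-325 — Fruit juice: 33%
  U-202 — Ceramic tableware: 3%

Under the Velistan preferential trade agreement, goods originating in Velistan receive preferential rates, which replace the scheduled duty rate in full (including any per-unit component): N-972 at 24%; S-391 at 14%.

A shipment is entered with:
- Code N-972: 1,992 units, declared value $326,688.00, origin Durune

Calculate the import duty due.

$109,440.48

Line 1 (N-972, Durune, 1,992 units, $326,688.00):
Base rate for N-972 is 33.5%.
N-972 has an FTA preferential rate, but origin Durune is not Velistan; base rate stands.
Duty = $326,688.00 × 33.5% = $109,440.48.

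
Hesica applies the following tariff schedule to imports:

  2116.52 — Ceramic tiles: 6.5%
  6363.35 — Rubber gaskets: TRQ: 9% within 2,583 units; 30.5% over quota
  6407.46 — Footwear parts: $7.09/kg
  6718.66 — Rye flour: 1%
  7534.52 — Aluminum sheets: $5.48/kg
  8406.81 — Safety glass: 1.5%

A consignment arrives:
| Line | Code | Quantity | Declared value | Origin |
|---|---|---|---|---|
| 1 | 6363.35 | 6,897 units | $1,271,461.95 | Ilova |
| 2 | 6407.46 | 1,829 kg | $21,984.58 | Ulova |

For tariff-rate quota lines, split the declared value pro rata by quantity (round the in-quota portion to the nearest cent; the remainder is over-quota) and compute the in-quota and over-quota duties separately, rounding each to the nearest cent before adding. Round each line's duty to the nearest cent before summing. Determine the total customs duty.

$298,385.65

Line 1 (6363.35, Ilova, 6,897 units, $1,271,461.95):
Code 6363.35 is under a tariff-rate quota (threshold 2,583 units). In-quota: 2,583 units at 9%; over-quota: 4,314 units at 30.5%.
Pro-rata value split: in-quota = $1,271,461.95 × 2,583/6,897 = $476,176.05; over-quota = $1,271,461.95 − $476,176.05 = $795,285.90.
In-quota duty = $476,176.05 × 9% = $42,855.84. Over-quota duty = $795,285.90 × 30.5% = $242,562.20.
Line duty = $42,855.84 + $242,562.20 = $285,418.04.
Line 2 (6407.46, Ulova, 1,829 kg, $21,984.58):
Base rate for 6407.46 is $7.09/kg.
Duty = 1,829 × $7.09 = $12,967.61.
Total = $285,418.04 + $12,967.61 = $298,385.65.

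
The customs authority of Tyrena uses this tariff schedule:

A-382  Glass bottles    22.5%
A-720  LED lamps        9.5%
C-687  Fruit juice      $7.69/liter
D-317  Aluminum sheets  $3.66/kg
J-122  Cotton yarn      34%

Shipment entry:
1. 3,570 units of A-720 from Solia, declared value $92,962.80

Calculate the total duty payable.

$8,831.47

Line 1 (A-720, Solia, 3,570 units, $92,962.80):
Base rate for A-720 is 9.5%.
Duty = $92,962.80 × 9.5% = $8,831.47.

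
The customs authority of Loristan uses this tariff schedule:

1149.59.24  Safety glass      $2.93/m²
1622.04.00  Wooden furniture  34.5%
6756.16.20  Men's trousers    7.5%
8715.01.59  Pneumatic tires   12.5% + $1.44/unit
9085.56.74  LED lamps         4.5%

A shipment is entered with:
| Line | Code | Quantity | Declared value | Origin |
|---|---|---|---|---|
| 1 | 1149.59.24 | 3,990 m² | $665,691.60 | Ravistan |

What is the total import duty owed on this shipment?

$11,690.70

Line 1 (1149.59.24, Ravistan, 3,990 m², $665,691.60):
Base rate for 1149.59.24 is $2.93/m².
Duty = 3,990 × $2.93 = $11,690.70.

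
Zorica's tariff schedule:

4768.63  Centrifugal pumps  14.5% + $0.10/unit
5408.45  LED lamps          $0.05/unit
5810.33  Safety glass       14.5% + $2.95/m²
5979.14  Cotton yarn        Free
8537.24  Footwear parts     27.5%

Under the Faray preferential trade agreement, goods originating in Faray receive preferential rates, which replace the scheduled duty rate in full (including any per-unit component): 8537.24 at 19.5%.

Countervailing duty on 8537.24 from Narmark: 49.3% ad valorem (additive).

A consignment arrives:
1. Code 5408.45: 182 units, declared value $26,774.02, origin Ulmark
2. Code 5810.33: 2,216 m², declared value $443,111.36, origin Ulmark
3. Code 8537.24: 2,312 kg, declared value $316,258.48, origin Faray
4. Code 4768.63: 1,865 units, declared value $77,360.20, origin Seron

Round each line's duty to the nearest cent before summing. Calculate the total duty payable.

Line 1 (5408.45, Ulmark, 182 units, $26,774.02):
Base rate for 5408.45 is $0.05/unit.
Duty = 182 × $0.05 = $9.10.
Line 2 (5810.33, Ulmark, 2,216 m², $443,111.36):
Base rate for 5810.33 is 14.5% + $2.95/m².
Duty = $443,111.36 × 14.5% + 2,216 × $2.95 = $70,788.35.
Line 3 (8537.24, Faray, 2,312 kg, $316,258.48):
Base rate for 8537.24 is 27.5%.
Origin Faray qualifies under the Zorica–Faray agreement and 8537.24 is covered: preferential rate 19.5% applies instead.
The additional-duty order on 8537.24 targets Narmark, not Faray; it does not apply.
Duty = $316,258.48 × 19.5% = $61,670.40.
Line 4 (4768.63, Seron, 1,865 units, $77,360.20):
Base rate for 4768.63 is 14.5% + $0.10/unit.
Duty = $77,360.20 × 14.5% + 1,865 × $0.10 = $11,403.73.
Total = $9.10 + $70,788.35 + $61,670.40 + $11,403.73 = $143,871.58.

$143,871.58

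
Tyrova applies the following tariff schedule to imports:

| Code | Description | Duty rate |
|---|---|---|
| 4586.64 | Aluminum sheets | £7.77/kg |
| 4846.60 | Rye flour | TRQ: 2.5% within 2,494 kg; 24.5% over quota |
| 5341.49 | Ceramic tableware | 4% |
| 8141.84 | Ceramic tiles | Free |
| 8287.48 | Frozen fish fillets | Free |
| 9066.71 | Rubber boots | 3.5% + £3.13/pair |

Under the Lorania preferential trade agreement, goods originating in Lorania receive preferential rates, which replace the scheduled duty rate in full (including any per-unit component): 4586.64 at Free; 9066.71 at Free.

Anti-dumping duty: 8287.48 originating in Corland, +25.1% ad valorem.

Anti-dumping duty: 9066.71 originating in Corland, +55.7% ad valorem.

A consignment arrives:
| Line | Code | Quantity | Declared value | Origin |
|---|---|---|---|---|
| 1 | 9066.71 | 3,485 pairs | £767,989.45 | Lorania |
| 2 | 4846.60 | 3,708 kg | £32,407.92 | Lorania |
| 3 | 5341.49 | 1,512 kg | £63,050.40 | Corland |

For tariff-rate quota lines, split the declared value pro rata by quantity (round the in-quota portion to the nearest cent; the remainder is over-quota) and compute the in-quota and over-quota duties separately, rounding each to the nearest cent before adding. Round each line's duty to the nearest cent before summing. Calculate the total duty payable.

Line 1 (9066.71, Lorania, 3,485 pairs, £767,989.45):
Base rate for 9066.71 is 3.5% + £3.13/pair.
Origin Lorania qualifies under the Tyrova–Lorania agreement and 9066.71 is covered: preferential rate Free applies instead.
The additional-duty order on 9066.71 targets Corland, not Lorania; it does not apply.
Duty = £767,989.45 × 0% = £0.00.
Line 2 (4846.60, Lorania, 3,708 kg, £32,407.92):
Code 4846.60 is under a tariff-rate quota (threshold 2,494 kg). In-quota: 2,494 kg at 2.5%; over-quota: 1,214 kg at 24.5%.
Pro-rata value split: in-quota = £32,407.92 × 2,494/3,708 = £21,797.56; over-quota = £32,407.92 − £21,797.56 = £10,610.36.
In-quota duty = £21,797.56 × 2.5% = £544.94. Over-quota duty = £10,610.36 × 24.5% = £2,599.54.
Line duty = £544.94 + £2,599.54 = £3,144.48.
Line 3 (5341.49, Corland, 1,512 kg, £63,050.40):
Base rate for 5341.49 is 4%.
Duty = £63,050.40 × 4% = £2,522.02.
Total = £0.00 + £3,144.48 + £2,522.02 = £5,666.50.

£5,666.50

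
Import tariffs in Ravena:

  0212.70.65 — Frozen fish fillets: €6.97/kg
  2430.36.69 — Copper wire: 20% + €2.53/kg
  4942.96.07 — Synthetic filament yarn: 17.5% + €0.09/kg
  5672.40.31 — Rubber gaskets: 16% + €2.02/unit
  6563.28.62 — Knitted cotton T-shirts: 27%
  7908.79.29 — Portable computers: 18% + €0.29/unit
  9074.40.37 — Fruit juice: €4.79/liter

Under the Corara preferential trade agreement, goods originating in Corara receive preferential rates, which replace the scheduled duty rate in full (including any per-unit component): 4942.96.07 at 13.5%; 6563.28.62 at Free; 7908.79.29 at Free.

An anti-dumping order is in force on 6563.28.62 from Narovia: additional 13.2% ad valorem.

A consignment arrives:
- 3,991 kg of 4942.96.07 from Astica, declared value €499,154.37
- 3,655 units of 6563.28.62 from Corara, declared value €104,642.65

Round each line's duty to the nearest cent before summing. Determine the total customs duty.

Line 1 (4942.96.07, Astica, 3,991 kg, €499,154.37):
Base rate for 4942.96.07 is 17.5% + €0.09/kg.
4942.96.07 has an FTA preferential rate, but origin Astica is not Corara; base rate stands.
Duty = €499,154.37 × 17.5% + 3,991 × €0.09 = €87,711.20.
Line 2 (6563.28.62, Corara, 3,655 units, €104,642.65):
Base rate for 6563.28.62 is 27%.
Origin Corara qualifies under the Ravena–Corara agreement and 6563.28.62 is covered: preferential rate Free applies instead.
The additional-duty order on 6563.28.62 targets Narovia, not Corara; it does not apply.
Duty = €104,642.65 × 0% = €0.00.
Total = €87,711.20 + €0.00 = €87,711.20.

€87,711.20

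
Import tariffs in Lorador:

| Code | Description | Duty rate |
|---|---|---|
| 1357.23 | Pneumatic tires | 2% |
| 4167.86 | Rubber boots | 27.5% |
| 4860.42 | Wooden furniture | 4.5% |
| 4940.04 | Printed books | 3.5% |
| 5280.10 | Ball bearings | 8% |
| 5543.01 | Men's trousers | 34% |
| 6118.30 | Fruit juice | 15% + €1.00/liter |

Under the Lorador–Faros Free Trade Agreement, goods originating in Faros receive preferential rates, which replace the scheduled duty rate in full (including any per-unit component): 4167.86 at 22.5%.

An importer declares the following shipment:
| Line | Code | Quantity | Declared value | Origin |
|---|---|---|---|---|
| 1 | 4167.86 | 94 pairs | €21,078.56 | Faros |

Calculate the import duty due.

Line 1 (4167.86, Faros, 94 pairs, €21,078.56):
Base rate for 4167.86 is 27.5%.
Origin Faros qualifies under the Lorador–Faros agreement and 4167.86 is covered: preferential rate 22.5% applies instead.
Duty = €21,078.56 × 22.5% = €4,742.68.

€4,742.68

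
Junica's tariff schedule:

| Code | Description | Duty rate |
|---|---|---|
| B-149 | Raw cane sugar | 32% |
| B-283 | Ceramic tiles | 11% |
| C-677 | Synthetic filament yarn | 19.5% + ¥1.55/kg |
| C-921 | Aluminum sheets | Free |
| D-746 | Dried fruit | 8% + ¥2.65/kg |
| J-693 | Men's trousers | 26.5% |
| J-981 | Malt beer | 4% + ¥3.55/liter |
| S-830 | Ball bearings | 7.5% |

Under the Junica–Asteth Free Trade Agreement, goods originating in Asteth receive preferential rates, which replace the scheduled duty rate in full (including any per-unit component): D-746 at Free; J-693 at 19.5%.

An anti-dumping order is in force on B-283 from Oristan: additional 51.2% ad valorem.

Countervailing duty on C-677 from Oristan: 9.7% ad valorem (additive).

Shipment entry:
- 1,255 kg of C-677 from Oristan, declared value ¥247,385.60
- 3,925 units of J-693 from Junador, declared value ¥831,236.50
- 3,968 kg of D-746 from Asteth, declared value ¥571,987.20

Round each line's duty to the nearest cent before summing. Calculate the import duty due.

Line 1 (C-677, Oristan, 1,255 kg, ¥247,385.60):
Base rate for C-677 is 19.5% + ¥1.55/kg.
Additional duty on C-677 from Oristan: +9.7%. Applied ad valorem rate: 19.5% + 9.7% = 29.2%.
Duty = ¥247,385.60 × 29.2% + 1,255 × ¥1.55 = ¥74,181.85.
Line 2 (J-693, Junador, 3,925 units, ¥831,236.50):
Base rate for J-693 is 26.5%.
J-693 has an FTA preferential rate, but origin Junador is not Asteth; base rate stands.
Duty = ¥831,236.50 × 26.5% = ¥220,277.67.
Line 3 (D-746, Asteth, 3,968 kg, ¥571,987.20):
Base rate for D-746 is 8% + ¥2.65/kg.
Origin Asteth qualifies under the Junica–Asteth agreement and D-746 is covered: preferential rate Free applies instead.
Duty = ¥571,987.20 × 0% = ¥0.00.
Total = ¥74,181.85 + ¥220,277.67 + ¥0.00 = ¥294,459.52.

¥294,459.52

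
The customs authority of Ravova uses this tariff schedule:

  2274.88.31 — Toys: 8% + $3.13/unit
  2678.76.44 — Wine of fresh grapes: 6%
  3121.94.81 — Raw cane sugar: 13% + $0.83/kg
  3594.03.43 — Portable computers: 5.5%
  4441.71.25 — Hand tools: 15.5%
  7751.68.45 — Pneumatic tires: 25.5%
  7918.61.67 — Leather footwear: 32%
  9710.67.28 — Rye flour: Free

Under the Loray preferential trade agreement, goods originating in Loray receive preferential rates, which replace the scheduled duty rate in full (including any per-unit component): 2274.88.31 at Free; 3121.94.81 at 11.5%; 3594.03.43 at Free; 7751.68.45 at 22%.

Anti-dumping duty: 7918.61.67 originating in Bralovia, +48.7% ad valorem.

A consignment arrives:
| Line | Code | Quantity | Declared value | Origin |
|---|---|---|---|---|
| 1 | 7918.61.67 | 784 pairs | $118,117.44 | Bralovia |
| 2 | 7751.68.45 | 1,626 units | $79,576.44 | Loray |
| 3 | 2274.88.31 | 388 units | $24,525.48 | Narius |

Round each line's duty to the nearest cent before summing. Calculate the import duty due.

Line 1 (7918.61.67, Bralovia, 784 pairs, $118,117.44):
Base rate for 7918.61.67 is 32%.
Additional duty on 7918.61.67 from Bralovia: +48.7%. Applied ad valorem rate: 32% + 48.7% = 80.7%.
Duty = $118,117.44 × 80.7% = $95,320.77.
Line 2 (7751.68.45, Loray, 1,626 units, $79,576.44):
Base rate for 7751.68.45 is 25.5%.
Origin Loray qualifies under the Ravova–Loray agreement and 7751.68.45 is covered: preferential rate 22% applies instead.
Duty = $79,576.44 × 22% = $17,506.82.
Line 3 (2274.88.31, Narius, 388 units, $24,525.48):
Base rate for 2274.88.31 is 8% + $3.13/unit.
2274.88.31 has an FTA preferential rate, but origin Narius is not Loray; base rate stands.
Duty = $24,525.48 × 8% + 388 × $3.13 = $3,176.48.
Total = $95,320.77 + $17,506.82 + $3,176.48 = $116,004.07.

$116,004.07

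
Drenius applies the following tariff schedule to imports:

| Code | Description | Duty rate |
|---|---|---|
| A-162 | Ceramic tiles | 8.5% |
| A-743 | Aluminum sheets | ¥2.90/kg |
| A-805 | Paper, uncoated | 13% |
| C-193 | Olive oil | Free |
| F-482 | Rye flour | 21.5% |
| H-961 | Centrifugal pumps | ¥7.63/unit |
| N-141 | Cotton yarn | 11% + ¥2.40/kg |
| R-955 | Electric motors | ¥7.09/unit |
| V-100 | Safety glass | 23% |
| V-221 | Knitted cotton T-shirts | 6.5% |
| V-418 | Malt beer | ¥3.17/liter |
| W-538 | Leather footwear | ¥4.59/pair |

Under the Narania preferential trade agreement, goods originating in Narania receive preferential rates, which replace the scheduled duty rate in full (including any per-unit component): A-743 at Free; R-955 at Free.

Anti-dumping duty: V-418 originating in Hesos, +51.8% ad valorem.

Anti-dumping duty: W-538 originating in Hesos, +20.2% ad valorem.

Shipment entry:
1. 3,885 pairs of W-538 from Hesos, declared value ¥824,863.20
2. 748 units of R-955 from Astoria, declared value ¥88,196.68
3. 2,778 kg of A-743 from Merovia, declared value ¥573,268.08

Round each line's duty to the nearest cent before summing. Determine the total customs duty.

Line 1 (W-538, Hesos, 3,885 pairs, ¥824,863.20):
Base rate for W-538 is ¥4.59/pair.
Additional duty on W-538 from Hesos: +20.2% ad valorem. Applied ad valorem rate = 20.2%.
Duty = ¥824,863.20 × 20.2% + 3,885 × ¥4.59 = ¥184,454.52.
Line 2 (R-955, Astoria, 748 units, ¥88,196.68):
Base rate for R-955 is ¥7.09/unit.
R-955 has an FTA preferential rate, but origin Astoria is not Narania; base rate stands.
Duty = 748 × ¥7.09 = ¥5,303.32.
Line 3 (A-743, Merovia, 2,778 kg, ¥573,268.08):
Base rate for A-743 is ¥2.90/kg.
A-743 has an FTA preferential rate, but origin Merovia is not Narania; base rate stands.
Duty = 2,778 × ¥2.90 = ¥8,056.20.
Total = ¥184,454.52 + ¥5,303.32 + ¥8,056.20 = ¥197,814.04.

¥197,814.04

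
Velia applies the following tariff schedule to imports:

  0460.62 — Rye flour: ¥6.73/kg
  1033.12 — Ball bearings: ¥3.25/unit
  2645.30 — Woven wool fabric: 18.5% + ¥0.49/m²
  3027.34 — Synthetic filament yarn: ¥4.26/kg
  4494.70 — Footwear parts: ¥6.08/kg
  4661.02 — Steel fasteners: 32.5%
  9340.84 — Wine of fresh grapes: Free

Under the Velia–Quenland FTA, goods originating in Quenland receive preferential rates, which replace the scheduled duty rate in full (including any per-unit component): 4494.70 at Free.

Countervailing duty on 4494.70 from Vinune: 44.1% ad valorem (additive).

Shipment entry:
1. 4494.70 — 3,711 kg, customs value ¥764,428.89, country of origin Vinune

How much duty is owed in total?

Line 1 (4494.70, Vinune, 3,711 kg, ¥764,428.89):
Base rate for 4494.70 is ¥6.08/kg.
4494.70 has an FTA preferential rate, but origin Vinune is not Quenland; base rate stands.
Additional duty on 4494.70 from Vinune: +44.1% ad valorem. Applied ad valorem rate = 44.1%.
Duty = ¥764,428.89 × 44.1% + 3,711 × ¥6.08 = ¥359,676.02.

¥359,676.02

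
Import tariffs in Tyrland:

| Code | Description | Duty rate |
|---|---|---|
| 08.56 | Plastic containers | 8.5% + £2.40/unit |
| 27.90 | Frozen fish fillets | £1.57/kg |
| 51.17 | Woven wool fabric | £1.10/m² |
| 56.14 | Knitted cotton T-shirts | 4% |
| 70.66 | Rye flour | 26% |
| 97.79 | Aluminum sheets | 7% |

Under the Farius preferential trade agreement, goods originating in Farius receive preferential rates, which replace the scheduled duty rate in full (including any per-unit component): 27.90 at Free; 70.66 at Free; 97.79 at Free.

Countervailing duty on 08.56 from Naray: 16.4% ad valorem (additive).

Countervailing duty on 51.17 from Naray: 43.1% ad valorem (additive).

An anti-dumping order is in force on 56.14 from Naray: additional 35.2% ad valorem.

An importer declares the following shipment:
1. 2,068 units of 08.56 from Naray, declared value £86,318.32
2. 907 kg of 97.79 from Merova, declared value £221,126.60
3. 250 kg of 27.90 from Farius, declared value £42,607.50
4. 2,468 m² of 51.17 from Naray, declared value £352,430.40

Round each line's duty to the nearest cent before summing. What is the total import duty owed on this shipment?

£196,547.62

Line 1 (08.56, Naray, 2,068 units, £86,318.32):
Base rate for 08.56 is 8.5% + £2.40/unit.
Additional duty on 08.56 from Naray: +16.4%. Applied ad valorem rate: 8.5% + 16.4% = 24.9%.
Duty = £86,318.32 × 24.9% + 2,068 × £2.40 = £26,456.46.
Line 2 (97.79, Merova, 907 kg, £221,126.60):
Base rate for 97.79 is 7%.
97.79 has an FTA preferential rate, but origin Merova is not Farius; base rate stands.
Duty = £221,126.60 × 7% = £15,478.86.
Line 3 (27.90, Farius, 250 kg, £42,607.50):
Base rate for 27.90 is £1.57/kg.
Origin Farius qualifies under the Tyrland–Farius agreement and 27.90 is covered: preferential rate Free applies instead.
Duty = £42,607.50 × 0% = £0.00.
Line 4 (51.17, Naray, 2,468 m², £352,430.40):
Base rate for 51.17 is £1.10/m².
Additional duty on 51.17 from Naray: +43.1% ad valorem. Applied ad valorem rate = 43.1%.
Duty = £352,430.40 × 43.1% + 2,468 × £1.10 = £154,612.30.
Total = £26,456.46 + £15,478.86 + £0.00 + £154,612.30 = £196,547.62.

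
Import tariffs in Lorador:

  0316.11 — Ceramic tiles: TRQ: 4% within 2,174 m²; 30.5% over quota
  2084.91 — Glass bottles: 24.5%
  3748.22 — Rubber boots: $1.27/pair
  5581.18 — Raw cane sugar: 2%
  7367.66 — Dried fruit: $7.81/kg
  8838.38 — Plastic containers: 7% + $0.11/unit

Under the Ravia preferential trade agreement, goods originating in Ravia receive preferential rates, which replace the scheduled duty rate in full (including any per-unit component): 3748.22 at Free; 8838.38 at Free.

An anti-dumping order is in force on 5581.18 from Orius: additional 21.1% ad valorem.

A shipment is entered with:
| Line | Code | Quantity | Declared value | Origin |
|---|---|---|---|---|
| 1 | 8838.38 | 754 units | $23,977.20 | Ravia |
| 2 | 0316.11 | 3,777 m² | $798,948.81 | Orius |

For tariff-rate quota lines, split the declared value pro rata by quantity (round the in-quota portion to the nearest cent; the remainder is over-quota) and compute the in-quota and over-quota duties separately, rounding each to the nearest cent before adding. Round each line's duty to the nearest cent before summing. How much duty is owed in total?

$121,814.84

Line 1 (8838.38, Ravia, 754 units, $23,977.20):
Base rate for 8838.38 is 7% + $0.11/unit.
Origin Ravia qualifies under the Lorador–Ravia agreement and 8838.38 is covered: preferential rate Free applies instead.
Duty = $23,977.20 × 0% = $0.00.
Line 2 (0316.11, Orius, 3,777 m², $798,948.81):
Code 0316.11 is under a tariff-rate quota (threshold 2,174 m²). In-quota: 2,174 m² at 4%; over-quota: 1,603 m² at 30.5%.
Pro-rata value split: in-quota = $798,948.81 × 2,174/3,777 = $459,866.22; over-quota = $798,948.81 − $459,866.22 = $339,082.59.
In-quota duty = $459,866.22 × 4% = $18,394.65. Over-quota duty = $339,082.59 × 30.5% = $103,420.19.
Line duty = $18,394.65 + $103,420.19 = $121,814.84.
Total = $0.00 + $121,814.84 = $121,814.84.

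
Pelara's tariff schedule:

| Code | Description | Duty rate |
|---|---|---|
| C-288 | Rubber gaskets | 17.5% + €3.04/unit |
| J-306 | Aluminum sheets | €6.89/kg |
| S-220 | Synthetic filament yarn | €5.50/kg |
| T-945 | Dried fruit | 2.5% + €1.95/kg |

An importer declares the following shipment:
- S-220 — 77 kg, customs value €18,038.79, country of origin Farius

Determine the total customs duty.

Line 1 (S-220, Farius, 77 kg, €18,038.79):
Base rate for S-220 is €5.50/kg.
Duty = 77 × €5.50 = €423.50.

€423.50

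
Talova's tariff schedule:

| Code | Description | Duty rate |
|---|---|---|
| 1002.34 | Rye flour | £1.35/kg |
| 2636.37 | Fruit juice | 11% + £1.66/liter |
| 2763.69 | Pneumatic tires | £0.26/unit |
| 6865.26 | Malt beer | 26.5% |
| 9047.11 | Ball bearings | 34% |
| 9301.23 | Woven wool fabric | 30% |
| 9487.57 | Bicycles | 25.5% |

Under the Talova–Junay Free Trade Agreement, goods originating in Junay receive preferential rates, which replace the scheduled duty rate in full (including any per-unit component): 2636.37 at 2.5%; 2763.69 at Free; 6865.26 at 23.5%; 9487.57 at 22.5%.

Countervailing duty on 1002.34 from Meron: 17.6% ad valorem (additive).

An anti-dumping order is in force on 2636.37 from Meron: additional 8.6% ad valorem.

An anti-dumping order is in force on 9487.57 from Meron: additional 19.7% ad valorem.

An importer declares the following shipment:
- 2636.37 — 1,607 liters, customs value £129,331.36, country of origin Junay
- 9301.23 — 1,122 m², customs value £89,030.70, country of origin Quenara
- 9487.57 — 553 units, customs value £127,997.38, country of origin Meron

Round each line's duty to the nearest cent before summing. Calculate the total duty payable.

£87,797.31

Line 1 (2636.37, Junay, 1,607 liters, £129,331.36):
Base rate for 2636.37 is 11% + £1.66/liter.
Origin Junay qualifies under the Talova–Junay agreement and 2636.37 is covered: preferential rate 2.5% applies instead.
The additional-duty order on 2636.37 targets Meron, not Junay; it does not apply.
Duty = £129,331.36 × 2.5% = £3,233.28.
Line 2 (9301.23, Quenara, 1,122 m², £89,030.70):
Base rate for 9301.23 is 30%.
Duty = £89,030.70 × 30% = £26,709.21.
Line 3 (9487.57, Meron, 553 units, £127,997.38):
Base rate for 9487.57 is 25.5%.
9487.57 has an FTA preferential rate, but origin Meron is not Junay; base rate stands.
Additional duty on 9487.57 from Meron: +19.7%. Applied ad valorem rate: 25.5% + 19.7% = 45.2%.
Duty = £127,997.38 × 45.2% = £57,854.82.
Total = £3,233.28 + £26,709.21 + £57,854.82 = £87,797.31.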